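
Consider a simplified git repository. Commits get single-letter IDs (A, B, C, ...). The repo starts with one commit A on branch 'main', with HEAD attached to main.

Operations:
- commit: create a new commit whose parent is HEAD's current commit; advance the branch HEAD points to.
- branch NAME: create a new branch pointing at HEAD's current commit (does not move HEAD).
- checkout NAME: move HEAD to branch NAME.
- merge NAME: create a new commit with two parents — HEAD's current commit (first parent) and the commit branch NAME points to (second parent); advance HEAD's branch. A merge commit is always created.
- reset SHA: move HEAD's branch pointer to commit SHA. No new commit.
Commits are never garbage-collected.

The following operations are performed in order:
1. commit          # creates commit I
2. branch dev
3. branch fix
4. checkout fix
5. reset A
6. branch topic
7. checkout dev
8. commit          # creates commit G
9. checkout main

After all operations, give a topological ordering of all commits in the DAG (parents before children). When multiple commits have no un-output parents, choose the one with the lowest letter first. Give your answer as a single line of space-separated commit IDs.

After op 1 (commit): HEAD=main@I [main=I]
After op 2 (branch): HEAD=main@I [dev=I main=I]
After op 3 (branch): HEAD=main@I [dev=I fix=I main=I]
After op 4 (checkout): HEAD=fix@I [dev=I fix=I main=I]
After op 5 (reset): HEAD=fix@A [dev=I fix=A main=I]
After op 6 (branch): HEAD=fix@A [dev=I fix=A main=I topic=A]
After op 7 (checkout): HEAD=dev@I [dev=I fix=A main=I topic=A]
After op 8 (commit): HEAD=dev@G [dev=G fix=A main=I topic=A]
After op 9 (checkout): HEAD=main@I [dev=G fix=A main=I topic=A]
commit A: parents=[]
commit G: parents=['I']
commit I: parents=['A']

Answer: A I G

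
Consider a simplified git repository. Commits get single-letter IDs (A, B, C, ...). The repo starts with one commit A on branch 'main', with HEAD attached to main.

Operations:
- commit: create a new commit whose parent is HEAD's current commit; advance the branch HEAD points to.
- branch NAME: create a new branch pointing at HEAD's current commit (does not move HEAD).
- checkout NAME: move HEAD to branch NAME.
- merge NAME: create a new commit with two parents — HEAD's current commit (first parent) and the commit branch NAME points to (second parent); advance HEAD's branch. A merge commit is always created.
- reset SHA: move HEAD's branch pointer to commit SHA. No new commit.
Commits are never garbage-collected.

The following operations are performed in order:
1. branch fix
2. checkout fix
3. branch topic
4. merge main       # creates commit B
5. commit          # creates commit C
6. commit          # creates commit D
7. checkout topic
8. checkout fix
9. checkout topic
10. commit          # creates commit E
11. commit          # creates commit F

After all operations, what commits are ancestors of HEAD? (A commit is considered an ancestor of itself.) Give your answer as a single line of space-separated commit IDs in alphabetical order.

Answer: A E F

Derivation:
After op 1 (branch): HEAD=main@A [fix=A main=A]
After op 2 (checkout): HEAD=fix@A [fix=A main=A]
After op 3 (branch): HEAD=fix@A [fix=A main=A topic=A]
After op 4 (merge): HEAD=fix@B [fix=B main=A topic=A]
After op 5 (commit): HEAD=fix@C [fix=C main=A topic=A]
After op 6 (commit): HEAD=fix@D [fix=D main=A topic=A]
After op 7 (checkout): HEAD=topic@A [fix=D main=A topic=A]
After op 8 (checkout): HEAD=fix@D [fix=D main=A topic=A]
After op 9 (checkout): HEAD=topic@A [fix=D main=A topic=A]
After op 10 (commit): HEAD=topic@E [fix=D main=A topic=E]
After op 11 (commit): HEAD=topic@F [fix=D main=A topic=F]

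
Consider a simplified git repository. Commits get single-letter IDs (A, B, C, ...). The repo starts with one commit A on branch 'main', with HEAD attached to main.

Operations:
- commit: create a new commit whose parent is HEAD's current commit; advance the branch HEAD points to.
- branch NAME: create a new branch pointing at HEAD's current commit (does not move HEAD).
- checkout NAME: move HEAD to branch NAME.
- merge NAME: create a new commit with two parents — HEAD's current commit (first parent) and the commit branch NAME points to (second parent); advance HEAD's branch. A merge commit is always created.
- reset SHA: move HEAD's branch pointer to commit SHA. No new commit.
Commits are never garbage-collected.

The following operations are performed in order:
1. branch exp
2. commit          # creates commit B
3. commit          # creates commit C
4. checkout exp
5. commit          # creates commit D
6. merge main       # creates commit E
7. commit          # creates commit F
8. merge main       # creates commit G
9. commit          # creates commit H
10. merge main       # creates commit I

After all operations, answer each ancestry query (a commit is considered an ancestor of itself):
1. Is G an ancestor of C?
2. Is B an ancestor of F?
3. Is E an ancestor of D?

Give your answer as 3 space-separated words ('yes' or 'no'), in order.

Answer: no yes no

Derivation:
After op 1 (branch): HEAD=main@A [exp=A main=A]
After op 2 (commit): HEAD=main@B [exp=A main=B]
After op 3 (commit): HEAD=main@C [exp=A main=C]
After op 4 (checkout): HEAD=exp@A [exp=A main=C]
After op 5 (commit): HEAD=exp@D [exp=D main=C]
After op 6 (merge): HEAD=exp@E [exp=E main=C]
After op 7 (commit): HEAD=exp@F [exp=F main=C]
After op 8 (merge): HEAD=exp@G [exp=G main=C]
After op 9 (commit): HEAD=exp@H [exp=H main=C]
After op 10 (merge): HEAD=exp@I [exp=I main=C]
ancestors(C) = {A,B,C}; G in? no
ancestors(F) = {A,B,C,D,E,F}; B in? yes
ancestors(D) = {A,D}; E in? no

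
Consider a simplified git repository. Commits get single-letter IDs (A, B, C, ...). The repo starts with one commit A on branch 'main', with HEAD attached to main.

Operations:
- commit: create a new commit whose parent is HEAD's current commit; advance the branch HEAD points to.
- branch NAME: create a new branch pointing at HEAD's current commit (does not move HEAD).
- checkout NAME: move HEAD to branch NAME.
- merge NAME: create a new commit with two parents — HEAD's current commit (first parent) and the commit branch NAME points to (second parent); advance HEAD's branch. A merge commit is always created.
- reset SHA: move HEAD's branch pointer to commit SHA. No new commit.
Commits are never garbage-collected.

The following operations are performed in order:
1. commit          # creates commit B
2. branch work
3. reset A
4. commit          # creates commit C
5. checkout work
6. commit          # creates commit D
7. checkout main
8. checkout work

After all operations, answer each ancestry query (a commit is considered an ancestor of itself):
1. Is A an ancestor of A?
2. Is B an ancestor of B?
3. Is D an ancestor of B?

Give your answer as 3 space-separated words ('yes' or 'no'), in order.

After op 1 (commit): HEAD=main@B [main=B]
After op 2 (branch): HEAD=main@B [main=B work=B]
After op 3 (reset): HEAD=main@A [main=A work=B]
After op 4 (commit): HEAD=main@C [main=C work=B]
After op 5 (checkout): HEAD=work@B [main=C work=B]
After op 6 (commit): HEAD=work@D [main=C work=D]
After op 7 (checkout): HEAD=main@C [main=C work=D]
After op 8 (checkout): HEAD=work@D [main=C work=D]
ancestors(A) = {A}; A in? yes
ancestors(B) = {A,B}; B in? yes
ancestors(B) = {A,B}; D in? no

Answer: yes yes no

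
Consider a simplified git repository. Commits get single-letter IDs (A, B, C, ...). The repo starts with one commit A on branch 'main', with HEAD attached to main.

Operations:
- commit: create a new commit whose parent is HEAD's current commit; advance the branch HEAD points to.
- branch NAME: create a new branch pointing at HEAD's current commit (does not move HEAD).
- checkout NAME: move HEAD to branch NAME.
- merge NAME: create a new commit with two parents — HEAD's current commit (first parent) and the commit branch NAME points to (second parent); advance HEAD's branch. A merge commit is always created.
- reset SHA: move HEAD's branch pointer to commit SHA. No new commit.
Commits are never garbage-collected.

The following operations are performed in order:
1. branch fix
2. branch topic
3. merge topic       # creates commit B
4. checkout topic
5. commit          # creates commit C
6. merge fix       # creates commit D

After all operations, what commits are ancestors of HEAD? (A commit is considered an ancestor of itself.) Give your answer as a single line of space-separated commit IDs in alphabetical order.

Answer: A C D

Derivation:
After op 1 (branch): HEAD=main@A [fix=A main=A]
After op 2 (branch): HEAD=main@A [fix=A main=A topic=A]
After op 3 (merge): HEAD=main@B [fix=A main=B topic=A]
After op 4 (checkout): HEAD=topic@A [fix=A main=B topic=A]
After op 5 (commit): HEAD=topic@C [fix=A main=B topic=C]
After op 6 (merge): HEAD=topic@D [fix=A main=B topic=D]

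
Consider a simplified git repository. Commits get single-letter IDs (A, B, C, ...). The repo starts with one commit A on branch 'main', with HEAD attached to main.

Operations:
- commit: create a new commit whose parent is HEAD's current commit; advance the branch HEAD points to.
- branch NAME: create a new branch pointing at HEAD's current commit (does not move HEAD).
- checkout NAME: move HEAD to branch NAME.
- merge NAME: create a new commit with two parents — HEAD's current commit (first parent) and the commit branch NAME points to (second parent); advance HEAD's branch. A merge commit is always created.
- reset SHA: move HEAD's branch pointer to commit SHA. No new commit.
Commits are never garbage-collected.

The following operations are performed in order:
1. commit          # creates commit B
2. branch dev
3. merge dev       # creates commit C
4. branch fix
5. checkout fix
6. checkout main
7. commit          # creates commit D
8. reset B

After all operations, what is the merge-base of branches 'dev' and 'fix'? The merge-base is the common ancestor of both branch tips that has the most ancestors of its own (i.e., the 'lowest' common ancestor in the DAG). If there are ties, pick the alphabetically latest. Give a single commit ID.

After op 1 (commit): HEAD=main@B [main=B]
After op 2 (branch): HEAD=main@B [dev=B main=B]
After op 3 (merge): HEAD=main@C [dev=B main=C]
After op 4 (branch): HEAD=main@C [dev=B fix=C main=C]
After op 5 (checkout): HEAD=fix@C [dev=B fix=C main=C]
After op 6 (checkout): HEAD=main@C [dev=B fix=C main=C]
After op 7 (commit): HEAD=main@D [dev=B fix=C main=D]
After op 8 (reset): HEAD=main@B [dev=B fix=C main=B]
ancestors(dev=B): ['A', 'B']
ancestors(fix=C): ['A', 'B', 'C']
common: ['A', 'B']

Answer: B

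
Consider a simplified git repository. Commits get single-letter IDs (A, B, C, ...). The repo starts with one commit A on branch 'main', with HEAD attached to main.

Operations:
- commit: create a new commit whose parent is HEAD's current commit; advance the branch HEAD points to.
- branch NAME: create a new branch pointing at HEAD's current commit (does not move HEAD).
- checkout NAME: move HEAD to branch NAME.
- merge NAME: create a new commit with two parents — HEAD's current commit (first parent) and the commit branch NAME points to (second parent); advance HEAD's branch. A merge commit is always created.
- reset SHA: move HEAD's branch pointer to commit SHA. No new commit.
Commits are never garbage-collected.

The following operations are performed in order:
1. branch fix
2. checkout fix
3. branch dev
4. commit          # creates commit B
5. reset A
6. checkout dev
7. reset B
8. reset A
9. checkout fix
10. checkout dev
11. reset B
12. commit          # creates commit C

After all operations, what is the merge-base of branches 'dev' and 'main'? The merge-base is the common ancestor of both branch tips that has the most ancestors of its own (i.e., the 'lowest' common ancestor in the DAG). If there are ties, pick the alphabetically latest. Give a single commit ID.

Answer: A

Derivation:
After op 1 (branch): HEAD=main@A [fix=A main=A]
After op 2 (checkout): HEAD=fix@A [fix=A main=A]
After op 3 (branch): HEAD=fix@A [dev=A fix=A main=A]
After op 4 (commit): HEAD=fix@B [dev=A fix=B main=A]
After op 5 (reset): HEAD=fix@A [dev=A fix=A main=A]
After op 6 (checkout): HEAD=dev@A [dev=A fix=A main=A]
After op 7 (reset): HEAD=dev@B [dev=B fix=A main=A]
After op 8 (reset): HEAD=dev@A [dev=A fix=A main=A]
After op 9 (checkout): HEAD=fix@A [dev=A fix=A main=A]
After op 10 (checkout): HEAD=dev@A [dev=A fix=A main=A]
After op 11 (reset): HEAD=dev@B [dev=B fix=A main=A]
After op 12 (commit): HEAD=dev@C [dev=C fix=A main=A]
ancestors(dev=C): ['A', 'B', 'C']
ancestors(main=A): ['A']
common: ['A']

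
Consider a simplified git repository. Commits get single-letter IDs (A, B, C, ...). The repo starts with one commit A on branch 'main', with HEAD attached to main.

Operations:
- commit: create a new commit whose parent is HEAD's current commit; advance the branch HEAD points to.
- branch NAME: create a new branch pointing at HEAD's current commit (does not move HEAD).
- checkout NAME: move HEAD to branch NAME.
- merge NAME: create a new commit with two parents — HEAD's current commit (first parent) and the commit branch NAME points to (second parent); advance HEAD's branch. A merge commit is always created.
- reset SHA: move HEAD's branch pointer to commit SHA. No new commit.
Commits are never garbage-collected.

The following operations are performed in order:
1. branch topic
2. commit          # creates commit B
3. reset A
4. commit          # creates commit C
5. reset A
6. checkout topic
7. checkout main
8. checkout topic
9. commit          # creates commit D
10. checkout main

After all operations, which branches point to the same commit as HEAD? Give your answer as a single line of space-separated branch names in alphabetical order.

After op 1 (branch): HEAD=main@A [main=A topic=A]
After op 2 (commit): HEAD=main@B [main=B topic=A]
After op 3 (reset): HEAD=main@A [main=A topic=A]
After op 4 (commit): HEAD=main@C [main=C topic=A]
After op 5 (reset): HEAD=main@A [main=A topic=A]
After op 6 (checkout): HEAD=topic@A [main=A topic=A]
After op 7 (checkout): HEAD=main@A [main=A topic=A]
After op 8 (checkout): HEAD=topic@A [main=A topic=A]
After op 9 (commit): HEAD=topic@D [main=A topic=D]
After op 10 (checkout): HEAD=main@A [main=A topic=D]

Answer: main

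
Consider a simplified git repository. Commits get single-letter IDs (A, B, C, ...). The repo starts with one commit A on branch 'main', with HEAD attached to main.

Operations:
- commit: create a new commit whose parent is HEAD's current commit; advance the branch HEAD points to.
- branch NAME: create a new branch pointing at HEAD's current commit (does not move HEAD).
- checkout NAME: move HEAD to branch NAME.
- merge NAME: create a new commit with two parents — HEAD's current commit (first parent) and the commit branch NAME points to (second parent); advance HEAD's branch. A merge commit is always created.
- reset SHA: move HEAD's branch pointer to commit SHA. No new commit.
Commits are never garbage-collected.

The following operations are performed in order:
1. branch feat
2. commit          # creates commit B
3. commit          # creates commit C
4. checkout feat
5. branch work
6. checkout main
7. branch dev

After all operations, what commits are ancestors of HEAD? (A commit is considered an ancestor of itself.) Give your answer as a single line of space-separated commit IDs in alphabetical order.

After op 1 (branch): HEAD=main@A [feat=A main=A]
After op 2 (commit): HEAD=main@B [feat=A main=B]
After op 3 (commit): HEAD=main@C [feat=A main=C]
After op 4 (checkout): HEAD=feat@A [feat=A main=C]
After op 5 (branch): HEAD=feat@A [feat=A main=C work=A]
After op 6 (checkout): HEAD=main@C [feat=A main=C work=A]
After op 7 (branch): HEAD=main@C [dev=C feat=A main=C work=A]

Answer: A B C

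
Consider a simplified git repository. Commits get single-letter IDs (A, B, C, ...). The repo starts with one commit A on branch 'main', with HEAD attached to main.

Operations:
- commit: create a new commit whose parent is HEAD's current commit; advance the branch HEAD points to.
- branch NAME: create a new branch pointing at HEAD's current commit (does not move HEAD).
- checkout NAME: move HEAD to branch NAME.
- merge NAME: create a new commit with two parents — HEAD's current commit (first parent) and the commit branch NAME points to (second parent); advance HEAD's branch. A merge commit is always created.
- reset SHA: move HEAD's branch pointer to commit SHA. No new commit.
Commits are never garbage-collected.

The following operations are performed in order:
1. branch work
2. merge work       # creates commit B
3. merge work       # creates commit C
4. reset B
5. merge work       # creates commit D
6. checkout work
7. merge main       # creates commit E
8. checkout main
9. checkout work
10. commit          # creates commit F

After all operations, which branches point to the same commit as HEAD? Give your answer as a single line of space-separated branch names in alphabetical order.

After op 1 (branch): HEAD=main@A [main=A work=A]
After op 2 (merge): HEAD=main@B [main=B work=A]
After op 3 (merge): HEAD=main@C [main=C work=A]
After op 4 (reset): HEAD=main@B [main=B work=A]
After op 5 (merge): HEAD=main@D [main=D work=A]
After op 6 (checkout): HEAD=work@A [main=D work=A]
After op 7 (merge): HEAD=work@E [main=D work=E]
After op 8 (checkout): HEAD=main@D [main=D work=E]
After op 9 (checkout): HEAD=work@E [main=D work=E]
After op 10 (commit): HEAD=work@F [main=D work=F]

Answer: work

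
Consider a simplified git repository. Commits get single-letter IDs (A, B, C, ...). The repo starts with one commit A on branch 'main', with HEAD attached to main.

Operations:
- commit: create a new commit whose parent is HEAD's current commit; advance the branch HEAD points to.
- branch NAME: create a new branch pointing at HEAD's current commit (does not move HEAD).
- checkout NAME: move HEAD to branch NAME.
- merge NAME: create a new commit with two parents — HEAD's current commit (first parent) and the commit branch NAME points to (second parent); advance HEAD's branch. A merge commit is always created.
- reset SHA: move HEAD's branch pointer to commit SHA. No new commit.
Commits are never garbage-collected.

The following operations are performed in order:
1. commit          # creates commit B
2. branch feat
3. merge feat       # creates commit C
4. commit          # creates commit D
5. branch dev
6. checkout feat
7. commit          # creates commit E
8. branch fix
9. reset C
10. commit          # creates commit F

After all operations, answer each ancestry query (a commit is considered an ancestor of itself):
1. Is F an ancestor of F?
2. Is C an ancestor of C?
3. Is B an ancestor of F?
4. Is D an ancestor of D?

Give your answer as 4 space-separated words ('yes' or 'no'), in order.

Answer: yes yes yes yes

Derivation:
After op 1 (commit): HEAD=main@B [main=B]
After op 2 (branch): HEAD=main@B [feat=B main=B]
After op 3 (merge): HEAD=main@C [feat=B main=C]
After op 4 (commit): HEAD=main@D [feat=B main=D]
After op 5 (branch): HEAD=main@D [dev=D feat=B main=D]
After op 6 (checkout): HEAD=feat@B [dev=D feat=B main=D]
After op 7 (commit): HEAD=feat@E [dev=D feat=E main=D]
After op 8 (branch): HEAD=feat@E [dev=D feat=E fix=E main=D]
After op 9 (reset): HEAD=feat@C [dev=D feat=C fix=E main=D]
After op 10 (commit): HEAD=feat@F [dev=D feat=F fix=E main=D]
ancestors(F) = {A,B,C,F}; F in? yes
ancestors(C) = {A,B,C}; C in? yes
ancestors(F) = {A,B,C,F}; B in? yes
ancestors(D) = {A,B,C,D}; D in? yes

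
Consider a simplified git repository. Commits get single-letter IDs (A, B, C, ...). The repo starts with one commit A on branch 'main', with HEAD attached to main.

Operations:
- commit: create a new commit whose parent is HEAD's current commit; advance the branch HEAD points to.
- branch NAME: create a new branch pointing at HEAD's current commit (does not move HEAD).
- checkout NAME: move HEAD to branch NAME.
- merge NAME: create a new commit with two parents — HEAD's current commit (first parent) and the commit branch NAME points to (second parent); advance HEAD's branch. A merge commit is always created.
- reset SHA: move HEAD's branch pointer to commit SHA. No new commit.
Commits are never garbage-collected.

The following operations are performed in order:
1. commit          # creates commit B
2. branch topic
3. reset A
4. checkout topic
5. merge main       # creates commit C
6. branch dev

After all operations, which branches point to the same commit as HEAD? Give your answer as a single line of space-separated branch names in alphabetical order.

After op 1 (commit): HEAD=main@B [main=B]
After op 2 (branch): HEAD=main@B [main=B topic=B]
After op 3 (reset): HEAD=main@A [main=A topic=B]
After op 4 (checkout): HEAD=topic@B [main=A topic=B]
After op 5 (merge): HEAD=topic@C [main=A topic=C]
After op 6 (branch): HEAD=topic@C [dev=C main=A topic=C]

Answer: dev topic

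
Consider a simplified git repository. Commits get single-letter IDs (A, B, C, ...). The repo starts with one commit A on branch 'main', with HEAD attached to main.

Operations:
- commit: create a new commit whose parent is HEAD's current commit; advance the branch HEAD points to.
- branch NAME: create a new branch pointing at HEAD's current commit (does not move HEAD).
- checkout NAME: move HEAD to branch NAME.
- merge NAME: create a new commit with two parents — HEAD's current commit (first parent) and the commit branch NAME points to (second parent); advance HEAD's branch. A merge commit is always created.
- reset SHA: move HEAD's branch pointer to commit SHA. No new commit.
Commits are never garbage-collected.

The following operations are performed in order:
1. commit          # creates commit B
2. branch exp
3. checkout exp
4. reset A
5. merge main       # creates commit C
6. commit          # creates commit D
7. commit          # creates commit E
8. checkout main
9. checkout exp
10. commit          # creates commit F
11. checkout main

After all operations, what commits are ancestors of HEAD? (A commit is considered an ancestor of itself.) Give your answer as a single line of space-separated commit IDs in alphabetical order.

After op 1 (commit): HEAD=main@B [main=B]
After op 2 (branch): HEAD=main@B [exp=B main=B]
After op 3 (checkout): HEAD=exp@B [exp=B main=B]
After op 4 (reset): HEAD=exp@A [exp=A main=B]
After op 5 (merge): HEAD=exp@C [exp=C main=B]
After op 6 (commit): HEAD=exp@D [exp=D main=B]
After op 7 (commit): HEAD=exp@E [exp=E main=B]
After op 8 (checkout): HEAD=main@B [exp=E main=B]
After op 9 (checkout): HEAD=exp@E [exp=E main=B]
After op 10 (commit): HEAD=exp@F [exp=F main=B]
After op 11 (checkout): HEAD=main@B [exp=F main=B]

Answer: A B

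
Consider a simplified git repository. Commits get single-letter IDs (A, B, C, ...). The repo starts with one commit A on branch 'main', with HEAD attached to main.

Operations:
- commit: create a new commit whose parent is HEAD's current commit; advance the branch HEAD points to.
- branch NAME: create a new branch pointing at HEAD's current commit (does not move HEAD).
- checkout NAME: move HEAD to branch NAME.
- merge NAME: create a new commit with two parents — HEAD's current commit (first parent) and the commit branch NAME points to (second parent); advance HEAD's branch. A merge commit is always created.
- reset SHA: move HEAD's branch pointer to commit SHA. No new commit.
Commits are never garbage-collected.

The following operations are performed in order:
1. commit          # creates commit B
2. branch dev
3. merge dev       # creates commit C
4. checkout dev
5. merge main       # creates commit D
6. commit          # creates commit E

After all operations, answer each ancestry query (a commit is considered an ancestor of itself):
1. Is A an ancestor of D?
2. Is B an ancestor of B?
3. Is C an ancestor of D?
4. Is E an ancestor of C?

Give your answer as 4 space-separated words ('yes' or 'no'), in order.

After op 1 (commit): HEAD=main@B [main=B]
After op 2 (branch): HEAD=main@B [dev=B main=B]
After op 3 (merge): HEAD=main@C [dev=B main=C]
After op 4 (checkout): HEAD=dev@B [dev=B main=C]
After op 5 (merge): HEAD=dev@D [dev=D main=C]
After op 6 (commit): HEAD=dev@E [dev=E main=C]
ancestors(D) = {A,B,C,D}; A in? yes
ancestors(B) = {A,B}; B in? yes
ancestors(D) = {A,B,C,D}; C in? yes
ancestors(C) = {A,B,C}; E in? no

Answer: yes yes yes no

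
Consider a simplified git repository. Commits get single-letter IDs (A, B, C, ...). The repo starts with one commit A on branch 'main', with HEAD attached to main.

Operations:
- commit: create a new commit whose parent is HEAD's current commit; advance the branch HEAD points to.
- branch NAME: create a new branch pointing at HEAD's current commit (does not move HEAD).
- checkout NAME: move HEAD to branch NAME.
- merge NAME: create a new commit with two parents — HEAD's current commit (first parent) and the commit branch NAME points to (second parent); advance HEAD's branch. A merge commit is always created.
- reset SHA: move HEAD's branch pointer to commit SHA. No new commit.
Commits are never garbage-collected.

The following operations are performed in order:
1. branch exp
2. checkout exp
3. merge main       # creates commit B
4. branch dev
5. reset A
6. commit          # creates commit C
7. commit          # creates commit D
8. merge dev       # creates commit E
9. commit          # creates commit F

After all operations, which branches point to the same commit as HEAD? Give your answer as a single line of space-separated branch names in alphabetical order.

After op 1 (branch): HEAD=main@A [exp=A main=A]
After op 2 (checkout): HEAD=exp@A [exp=A main=A]
After op 3 (merge): HEAD=exp@B [exp=B main=A]
After op 4 (branch): HEAD=exp@B [dev=B exp=B main=A]
After op 5 (reset): HEAD=exp@A [dev=B exp=A main=A]
After op 6 (commit): HEAD=exp@C [dev=B exp=C main=A]
After op 7 (commit): HEAD=exp@D [dev=B exp=D main=A]
After op 8 (merge): HEAD=exp@E [dev=B exp=E main=A]
After op 9 (commit): HEAD=exp@F [dev=B exp=F main=A]

Answer: exp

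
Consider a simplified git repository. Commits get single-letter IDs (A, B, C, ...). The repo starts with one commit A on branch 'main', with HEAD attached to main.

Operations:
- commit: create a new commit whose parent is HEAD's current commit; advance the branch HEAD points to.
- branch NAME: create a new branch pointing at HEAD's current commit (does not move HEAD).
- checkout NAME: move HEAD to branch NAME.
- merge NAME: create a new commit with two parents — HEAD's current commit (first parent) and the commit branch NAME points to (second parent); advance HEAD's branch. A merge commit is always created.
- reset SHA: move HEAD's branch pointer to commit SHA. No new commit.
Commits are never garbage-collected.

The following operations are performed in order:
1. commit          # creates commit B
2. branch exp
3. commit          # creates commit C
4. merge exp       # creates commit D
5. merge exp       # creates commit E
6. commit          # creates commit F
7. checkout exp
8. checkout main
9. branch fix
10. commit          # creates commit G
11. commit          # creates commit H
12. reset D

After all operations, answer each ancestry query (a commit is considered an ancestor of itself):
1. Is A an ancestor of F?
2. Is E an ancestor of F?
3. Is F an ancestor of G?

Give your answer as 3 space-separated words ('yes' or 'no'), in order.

Answer: yes yes yes

Derivation:
After op 1 (commit): HEAD=main@B [main=B]
After op 2 (branch): HEAD=main@B [exp=B main=B]
After op 3 (commit): HEAD=main@C [exp=B main=C]
After op 4 (merge): HEAD=main@D [exp=B main=D]
After op 5 (merge): HEAD=main@E [exp=B main=E]
After op 6 (commit): HEAD=main@F [exp=B main=F]
After op 7 (checkout): HEAD=exp@B [exp=B main=F]
After op 8 (checkout): HEAD=main@F [exp=B main=F]
After op 9 (branch): HEAD=main@F [exp=B fix=F main=F]
After op 10 (commit): HEAD=main@G [exp=B fix=F main=G]
After op 11 (commit): HEAD=main@H [exp=B fix=F main=H]
After op 12 (reset): HEAD=main@D [exp=B fix=F main=D]
ancestors(F) = {A,B,C,D,E,F}; A in? yes
ancestors(F) = {A,B,C,D,E,F}; E in? yes
ancestors(G) = {A,B,C,D,E,F,G}; F in? yes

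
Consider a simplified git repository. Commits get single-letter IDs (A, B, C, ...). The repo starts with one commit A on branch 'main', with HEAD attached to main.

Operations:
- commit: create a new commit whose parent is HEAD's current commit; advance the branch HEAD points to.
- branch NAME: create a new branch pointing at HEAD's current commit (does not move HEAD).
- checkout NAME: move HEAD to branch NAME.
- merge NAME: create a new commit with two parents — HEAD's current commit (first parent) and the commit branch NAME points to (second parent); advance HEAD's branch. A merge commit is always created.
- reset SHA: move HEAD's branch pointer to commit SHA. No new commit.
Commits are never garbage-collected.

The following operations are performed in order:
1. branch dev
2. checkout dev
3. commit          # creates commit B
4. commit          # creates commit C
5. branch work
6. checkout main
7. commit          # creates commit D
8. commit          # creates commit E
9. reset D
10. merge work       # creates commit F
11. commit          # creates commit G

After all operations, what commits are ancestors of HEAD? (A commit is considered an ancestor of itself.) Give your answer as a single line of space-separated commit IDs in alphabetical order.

Answer: A B C D F G

Derivation:
After op 1 (branch): HEAD=main@A [dev=A main=A]
After op 2 (checkout): HEAD=dev@A [dev=A main=A]
After op 3 (commit): HEAD=dev@B [dev=B main=A]
After op 4 (commit): HEAD=dev@C [dev=C main=A]
After op 5 (branch): HEAD=dev@C [dev=C main=A work=C]
After op 6 (checkout): HEAD=main@A [dev=C main=A work=C]
After op 7 (commit): HEAD=main@D [dev=C main=D work=C]
After op 8 (commit): HEAD=main@E [dev=C main=E work=C]
After op 9 (reset): HEAD=main@D [dev=C main=D work=C]
After op 10 (merge): HEAD=main@F [dev=C main=F work=C]
After op 11 (commit): HEAD=main@G [dev=C main=G work=C]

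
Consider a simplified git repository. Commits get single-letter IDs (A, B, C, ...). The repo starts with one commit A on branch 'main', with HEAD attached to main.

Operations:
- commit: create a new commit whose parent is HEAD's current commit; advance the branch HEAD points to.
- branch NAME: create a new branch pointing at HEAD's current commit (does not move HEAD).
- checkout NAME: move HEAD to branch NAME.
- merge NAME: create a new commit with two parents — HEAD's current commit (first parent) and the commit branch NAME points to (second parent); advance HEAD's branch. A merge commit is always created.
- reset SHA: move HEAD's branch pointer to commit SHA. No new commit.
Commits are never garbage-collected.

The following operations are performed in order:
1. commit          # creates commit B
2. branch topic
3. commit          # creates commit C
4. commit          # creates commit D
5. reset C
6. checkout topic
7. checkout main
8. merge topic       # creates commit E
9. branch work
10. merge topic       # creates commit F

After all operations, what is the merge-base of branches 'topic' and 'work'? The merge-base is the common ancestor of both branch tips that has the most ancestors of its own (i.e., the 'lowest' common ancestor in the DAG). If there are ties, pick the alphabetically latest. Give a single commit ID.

After op 1 (commit): HEAD=main@B [main=B]
After op 2 (branch): HEAD=main@B [main=B topic=B]
After op 3 (commit): HEAD=main@C [main=C topic=B]
After op 4 (commit): HEAD=main@D [main=D topic=B]
After op 5 (reset): HEAD=main@C [main=C topic=B]
After op 6 (checkout): HEAD=topic@B [main=C topic=B]
After op 7 (checkout): HEAD=main@C [main=C topic=B]
After op 8 (merge): HEAD=main@E [main=E topic=B]
After op 9 (branch): HEAD=main@E [main=E topic=B work=E]
After op 10 (merge): HEAD=main@F [main=F topic=B work=E]
ancestors(topic=B): ['A', 'B']
ancestors(work=E): ['A', 'B', 'C', 'E']
common: ['A', 'B']

Answer: B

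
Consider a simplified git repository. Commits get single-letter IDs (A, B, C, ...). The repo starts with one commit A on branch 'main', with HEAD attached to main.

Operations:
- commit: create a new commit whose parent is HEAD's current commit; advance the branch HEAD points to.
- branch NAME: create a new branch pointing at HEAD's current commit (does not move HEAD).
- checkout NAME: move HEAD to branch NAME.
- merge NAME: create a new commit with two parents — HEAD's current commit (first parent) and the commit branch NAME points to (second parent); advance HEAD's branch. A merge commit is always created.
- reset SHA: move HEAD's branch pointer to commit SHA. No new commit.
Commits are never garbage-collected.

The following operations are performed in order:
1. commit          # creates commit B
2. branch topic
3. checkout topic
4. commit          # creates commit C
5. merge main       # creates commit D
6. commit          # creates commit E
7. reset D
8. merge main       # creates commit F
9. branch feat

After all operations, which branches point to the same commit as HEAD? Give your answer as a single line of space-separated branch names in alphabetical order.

After op 1 (commit): HEAD=main@B [main=B]
After op 2 (branch): HEAD=main@B [main=B topic=B]
After op 3 (checkout): HEAD=topic@B [main=B topic=B]
After op 4 (commit): HEAD=topic@C [main=B topic=C]
After op 5 (merge): HEAD=topic@D [main=B topic=D]
After op 6 (commit): HEAD=topic@E [main=B topic=E]
After op 7 (reset): HEAD=topic@D [main=B topic=D]
After op 8 (merge): HEAD=topic@F [main=B topic=F]
After op 9 (branch): HEAD=topic@F [feat=F main=B topic=F]

Answer: feat topic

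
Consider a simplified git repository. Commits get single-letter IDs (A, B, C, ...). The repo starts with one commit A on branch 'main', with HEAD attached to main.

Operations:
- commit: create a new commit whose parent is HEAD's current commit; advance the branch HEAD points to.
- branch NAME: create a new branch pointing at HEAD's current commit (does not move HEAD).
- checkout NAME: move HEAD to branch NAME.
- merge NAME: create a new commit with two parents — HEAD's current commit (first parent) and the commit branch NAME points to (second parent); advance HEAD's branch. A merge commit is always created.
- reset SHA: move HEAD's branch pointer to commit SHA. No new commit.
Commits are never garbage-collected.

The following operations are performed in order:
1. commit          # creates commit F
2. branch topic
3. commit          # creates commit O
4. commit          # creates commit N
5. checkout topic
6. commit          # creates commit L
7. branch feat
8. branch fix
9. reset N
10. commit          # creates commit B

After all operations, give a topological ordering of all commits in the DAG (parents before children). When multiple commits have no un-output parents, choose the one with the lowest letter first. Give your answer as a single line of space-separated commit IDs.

After op 1 (commit): HEAD=main@F [main=F]
After op 2 (branch): HEAD=main@F [main=F topic=F]
After op 3 (commit): HEAD=main@O [main=O topic=F]
After op 4 (commit): HEAD=main@N [main=N topic=F]
After op 5 (checkout): HEAD=topic@F [main=N topic=F]
After op 6 (commit): HEAD=topic@L [main=N topic=L]
After op 7 (branch): HEAD=topic@L [feat=L main=N topic=L]
After op 8 (branch): HEAD=topic@L [feat=L fix=L main=N topic=L]
After op 9 (reset): HEAD=topic@N [feat=L fix=L main=N topic=N]
After op 10 (commit): HEAD=topic@B [feat=L fix=L main=N topic=B]
commit A: parents=[]
commit B: parents=['N']
commit F: parents=['A']
commit L: parents=['F']
commit N: parents=['O']
commit O: parents=['F']

Answer: A F L O N B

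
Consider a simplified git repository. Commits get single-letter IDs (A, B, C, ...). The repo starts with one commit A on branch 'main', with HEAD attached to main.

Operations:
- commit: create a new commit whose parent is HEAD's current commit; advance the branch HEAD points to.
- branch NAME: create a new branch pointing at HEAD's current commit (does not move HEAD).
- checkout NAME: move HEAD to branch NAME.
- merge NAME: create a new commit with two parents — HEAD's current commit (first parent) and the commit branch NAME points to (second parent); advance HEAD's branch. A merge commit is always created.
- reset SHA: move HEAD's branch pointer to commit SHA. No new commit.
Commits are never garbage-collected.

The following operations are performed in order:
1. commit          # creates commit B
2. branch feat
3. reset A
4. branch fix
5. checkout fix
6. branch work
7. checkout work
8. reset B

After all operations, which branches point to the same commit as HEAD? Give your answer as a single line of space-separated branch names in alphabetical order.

After op 1 (commit): HEAD=main@B [main=B]
After op 2 (branch): HEAD=main@B [feat=B main=B]
After op 3 (reset): HEAD=main@A [feat=B main=A]
After op 4 (branch): HEAD=main@A [feat=B fix=A main=A]
After op 5 (checkout): HEAD=fix@A [feat=B fix=A main=A]
After op 6 (branch): HEAD=fix@A [feat=B fix=A main=A work=A]
After op 7 (checkout): HEAD=work@A [feat=B fix=A main=A work=A]
After op 8 (reset): HEAD=work@B [feat=B fix=A main=A work=B]

Answer: feat work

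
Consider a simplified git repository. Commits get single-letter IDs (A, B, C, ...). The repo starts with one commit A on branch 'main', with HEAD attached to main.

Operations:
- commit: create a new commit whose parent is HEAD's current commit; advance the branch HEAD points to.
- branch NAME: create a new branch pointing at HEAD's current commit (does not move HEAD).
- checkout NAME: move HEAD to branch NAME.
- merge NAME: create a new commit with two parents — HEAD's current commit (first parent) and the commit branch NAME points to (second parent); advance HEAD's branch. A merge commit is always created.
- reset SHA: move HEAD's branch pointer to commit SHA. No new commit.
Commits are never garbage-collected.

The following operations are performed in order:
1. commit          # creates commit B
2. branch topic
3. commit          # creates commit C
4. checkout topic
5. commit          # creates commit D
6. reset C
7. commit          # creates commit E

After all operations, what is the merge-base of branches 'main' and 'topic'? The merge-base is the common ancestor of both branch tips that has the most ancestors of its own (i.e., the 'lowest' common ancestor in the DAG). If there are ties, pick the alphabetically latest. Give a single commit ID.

After op 1 (commit): HEAD=main@B [main=B]
After op 2 (branch): HEAD=main@B [main=B topic=B]
After op 3 (commit): HEAD=main@C [main=C topic=B]
After op 4 (checkout): HEAD=topic@B [main=C topic=B]
After op 5 (commit): HEAD=topic@D [main=C topic=D]
After op 6 (reset): HEAD=topic@C [main=C topic=C]
After op 7 (commit): HEAD=topic@E [main=C topic=E]
ancestors(main=C): ['A', 'B', 'C']
ancestors(topic=E): ['A', 'B', 'C', 'E']
common: ['A', 'B', 'C']

Answer: C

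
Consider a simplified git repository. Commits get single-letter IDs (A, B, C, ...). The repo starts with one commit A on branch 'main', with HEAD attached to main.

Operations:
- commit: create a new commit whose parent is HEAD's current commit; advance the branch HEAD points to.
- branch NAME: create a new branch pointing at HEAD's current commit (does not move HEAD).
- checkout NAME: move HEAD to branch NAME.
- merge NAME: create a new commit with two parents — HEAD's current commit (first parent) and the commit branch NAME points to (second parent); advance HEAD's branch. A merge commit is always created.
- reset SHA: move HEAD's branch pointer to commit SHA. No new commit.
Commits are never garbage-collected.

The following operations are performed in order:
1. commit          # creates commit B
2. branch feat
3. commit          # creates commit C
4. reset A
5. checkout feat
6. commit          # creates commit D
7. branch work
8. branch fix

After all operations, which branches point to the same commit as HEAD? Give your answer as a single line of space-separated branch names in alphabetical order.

After op 1 (commit): HEAD=main@B [main=B]
After op 2 (branch): HEAD=main@B [feat=B main=B]
After op 3 (commit): HEAD=main@C [feat=B main=C]
After op 4 (reset): HEAD=main@A [feat=B main=A]
After op 5 (checkout): HEAD=feat@B [feat=B main=A]
After op 6 (commit): HEAD=feat@D [feat=D main=A]
After op 7 (branch): HEAD=feat@D [feat=D main=A work=D]
After op 8 (branch): HEAD=feat@D [feat=D fix=D main=A work=D]

Answer: feat fix work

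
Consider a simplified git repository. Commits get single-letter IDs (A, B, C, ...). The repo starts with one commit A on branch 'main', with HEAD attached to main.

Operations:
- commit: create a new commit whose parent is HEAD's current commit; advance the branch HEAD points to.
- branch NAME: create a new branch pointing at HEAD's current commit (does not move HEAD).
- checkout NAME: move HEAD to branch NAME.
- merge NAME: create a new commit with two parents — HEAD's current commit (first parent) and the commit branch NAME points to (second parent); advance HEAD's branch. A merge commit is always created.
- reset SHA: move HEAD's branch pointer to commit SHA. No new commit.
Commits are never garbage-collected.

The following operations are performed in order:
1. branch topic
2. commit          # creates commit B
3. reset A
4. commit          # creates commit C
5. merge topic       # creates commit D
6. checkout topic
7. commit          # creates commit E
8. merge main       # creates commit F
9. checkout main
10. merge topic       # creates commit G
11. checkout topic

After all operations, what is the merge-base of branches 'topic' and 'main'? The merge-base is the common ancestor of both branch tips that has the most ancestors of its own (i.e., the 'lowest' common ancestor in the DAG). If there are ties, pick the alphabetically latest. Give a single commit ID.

Answer: F

Derivation:
After op 1 (branch): HEAD=main@A [main=A topic=A]
After op 2 (commit): HEAD=main@B [main=B topic=A]
After op 3 (reset): HEAD=main@A [main=A topic=A]
After op 4 (commit): HEAD=main@C [main=C topic=A]
After op 5 (merge): HEAD=main@D [main=D topic=A]
After op 6 (checkout): HEAD=topic@A [main=D topic=A]
After op 7 (commit): HEAD=topic@E [main=D topic=E]
After op 8 (merge): HEAD=topic@F [main=D topic=F]
After op 9 (checkout): HEAD=main@D [main=D topic=F]
After op 10 (merge): HEAD=main@G [main=G topic=F]
After op 11 (checkout): HEAD=topic@F [main=G topic=F]
ancestors(topic=F): ['A', 'C', 'D', 'E', 'F']
ancestors(main=G): ['A', 'C', 'D', 'E', 'F', 'G']
common: ['A', 'C', 'D', 'E', 'F']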